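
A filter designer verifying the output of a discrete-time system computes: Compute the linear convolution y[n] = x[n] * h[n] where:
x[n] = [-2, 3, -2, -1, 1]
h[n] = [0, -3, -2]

y[n] = sum_k x[k]*h[n-k]. Output length = len(x) + len(h) - 1 = 5 + 3 - 1 = 7.
y[0] = -2*0 = 0
y[1] = 3*0 + -2*-3 = 6
y[2] = -2*0 + 3*-3 + -2*-2 = -5
y[3] = -1*0 + -2*-3 + 3*-2 = 0
y[4] = 1*0 + -1*-3 + -2*-2 = 7
y[5] = 1*-3 + -1*-2 = -1
y[6] = 1*-2 = -2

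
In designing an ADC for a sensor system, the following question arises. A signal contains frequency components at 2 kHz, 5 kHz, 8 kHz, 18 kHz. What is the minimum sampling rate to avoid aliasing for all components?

The highest frequency component is f_max = 18 kHz.
Nyquist rate = 2 * f_max = 2 * 18 kHz = 36 kHz.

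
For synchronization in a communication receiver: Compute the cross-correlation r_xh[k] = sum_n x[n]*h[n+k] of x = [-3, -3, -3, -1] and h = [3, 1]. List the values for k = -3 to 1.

Both sequences indexed from 0 and zero outside their support.
Lags with overlap: k = -3 to 1.
  r_xh[-3] = x[3]*h[0] = -3
  r_xh[-2] = x[2]*h[0] + x[3]*h[1] = -10
  r_xh[-1] = x[1]*h[0] + x[2]*h[1] = -12
  r_xh[0] = x[0]*h[0] + x[1]*h[1] = -12
  r_xh[1] = x[0]*h[1] = -3
r_xh = [-3, -10, -12, -12, -3] (for k = -3, ..., 1)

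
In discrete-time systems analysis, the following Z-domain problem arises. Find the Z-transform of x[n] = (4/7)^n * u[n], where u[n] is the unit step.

The Z-transform of a^n * u[n] is z/(z-a) for |z| > |a|.
Here a = 4/7, so X(z) = z/(z - (4/7)) = 7z/(7z - 4)
ROC: |z| > 4/7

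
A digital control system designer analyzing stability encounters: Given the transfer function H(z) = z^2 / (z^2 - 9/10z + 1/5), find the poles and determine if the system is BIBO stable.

Poles are roots of the denominator: z^2 - 9/10z + 1/5 = 0.
Quadratic formula: z = [-(-9/10) +/- sqrt((-9/10)^2 - 4*(1/5))] / 2
Discriminant = 81/100 - 4/5 = 1/100; sqrt = 1/10.
z = (9/10 +/- 1/10) / 2 => z = 1/2 or z = 2/5.
|p1| = 2/5, |p2| = 1/2.
For BIBO stability, all poles must lie inside the unit circle (|p| < 1).
System is STABLE since both |p| < 1.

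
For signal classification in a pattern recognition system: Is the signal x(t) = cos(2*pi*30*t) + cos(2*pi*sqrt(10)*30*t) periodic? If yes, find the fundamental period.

f1 = 30 Hz, f2 = 30*sqrt(10) Hz
Ratio f2/f1 = sqrt(10), which is irrational.
Since the frequency ratio is irrational, no common period exists.
The signal is not periodic.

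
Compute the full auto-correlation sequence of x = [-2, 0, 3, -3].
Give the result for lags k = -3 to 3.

r_xx[k] = sum_m x[m]*x[m+k], indexed from 0, for k = -3 to 3:
  r_xx[-3] = x[3]*x[0] = 6
  r_xx[-2] = x[2]*x[0] + x[3]*x[1] = -6
  r_xx[-1] = x[1]*x[0] + x[2]*x[1] + x[3]*x[2] = -9
  r_xx[0] = x[0]*x[0] + x[1]*x[1] + x[2]*x[2] + x[3]*x[3] = 22
  r_xx[1] = x[0]*x[1] + x[1]*x[2] + x[2]*x[3] = -9
  r_xx[2] = x[0]*x[2] + x[1]*x[3] = -6
  r_xx[3] = x[0]*x[3] = 6
r_xx = [6, -6, -9, 22, -9, -6, 6]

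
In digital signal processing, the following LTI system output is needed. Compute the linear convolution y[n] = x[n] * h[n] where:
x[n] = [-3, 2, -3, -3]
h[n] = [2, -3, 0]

y[n] = sum_k x[k]*h[n-k]. Output length = len(x) + len(h) - 1 = 4 + 3 - 1 = 6.
y[0] = -3*2 = -6
y[1] = 2*2 + -3*-3 = 13
y[2] = -3*2 + 2*-3 + -3*0 = -12
y[3] = -3*2 + -3*-3 + 2*0 = 3
y[4] = -3*-3 + -3*0 = 9
y[5] = -3*0 = 0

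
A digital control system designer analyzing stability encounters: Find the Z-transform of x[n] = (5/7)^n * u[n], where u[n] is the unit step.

The Z-transform of a^n * u[n] is z/(z-a) for |z| > |a|.
Here a = 5/7, so X(z) = z/(z - (5/7)) = 7z/(7z - 5)
ROC: |z| > 5/7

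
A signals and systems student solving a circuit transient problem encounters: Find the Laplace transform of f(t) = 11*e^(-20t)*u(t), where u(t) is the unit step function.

Standard Laplace transform pair:
e^(-at)*u(t) <-> 1/(s+a)
With a = 20: L{11*e^(-20t)*u(t)} = 11/(s+20), ROC: Re(s) > -20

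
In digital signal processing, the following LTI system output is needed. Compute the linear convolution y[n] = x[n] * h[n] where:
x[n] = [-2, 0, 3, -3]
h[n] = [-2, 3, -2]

y[n] = sum_k x[k]*h[n-k]. Output length = len(x) + len(h) - 1 = 4 + 3 - 1 = 6.
y[0] = -2*-2 = 4
y[1] = 0*-2 + -2*3 = -6
y[2] = 3*-2 + 0*3 + -2*-2 = -2
y[3] = -3*-2 + 3*3 + 0*-2 = 15
y[4] = -3*3 + 3*-2 = -15
y[5] = -3*-2 = 6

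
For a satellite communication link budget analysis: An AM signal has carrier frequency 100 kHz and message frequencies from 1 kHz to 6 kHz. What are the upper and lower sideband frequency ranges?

Upper sideband (USB) = fc + [fm_low, fm_high] = 100 + [1, 6] = [101, 106] kHz
Lower sideband (LSB) = fc - [fm_high, fm_low] = 100 - [6, 1] = [94, 99] kHz
Total occupied spectrum: 94 kHz to 106 kHz (plus carrier at 100 kHz)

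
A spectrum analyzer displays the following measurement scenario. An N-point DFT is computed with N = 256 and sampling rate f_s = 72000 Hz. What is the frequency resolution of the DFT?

DFT frequency resolution = f_s / N
= 72000 / 256 = 1125/4 Hz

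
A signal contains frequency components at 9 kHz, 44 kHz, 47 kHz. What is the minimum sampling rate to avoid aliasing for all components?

The highest frequency component is f_max = 47 kHz.
Nyquist rate = 2 * f_max = 2 * 47 kHz = 94 kHz.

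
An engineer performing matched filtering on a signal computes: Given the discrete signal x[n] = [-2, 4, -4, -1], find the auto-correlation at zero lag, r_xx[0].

The auto-correlation at zero lag r_xx[0] equals the signal energy.
r_xx[0] = sum of x[n]^2 = (-2)^2 + 4^2 + (-4)^2 + (-1)^2
= 4 + 16 + 16 + 1 = 37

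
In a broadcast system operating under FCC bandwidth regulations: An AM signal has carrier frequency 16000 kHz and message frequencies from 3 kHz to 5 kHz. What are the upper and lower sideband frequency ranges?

Upper sideband (USB) = fc + [fm_low, fm_high] = 16000 + [3, 5] = [16003, 16005] kHz
Lower sideband (LSB) = fc - [fm_high, fm_low] = 16000 - [5, 3] = [15995, 15997] kHz
Total occupied spectrum: 15995 kHz to 16005 kHz (plus carrier at 16000 kHz)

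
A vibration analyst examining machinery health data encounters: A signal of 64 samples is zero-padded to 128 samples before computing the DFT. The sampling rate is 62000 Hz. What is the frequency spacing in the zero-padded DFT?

Original DFT: N = 64, resolution = f_s/N = 62000/64 = 3875/4 Hz
Zero-padded DFT: N = 128, resolution = f_s/N = 62000/128 = 3875/8 Hz
Zero-padding interpolates the spectrum (finer frequency grid)
but does NOT improve the true spectral resolution (ability to resolve close frequencies).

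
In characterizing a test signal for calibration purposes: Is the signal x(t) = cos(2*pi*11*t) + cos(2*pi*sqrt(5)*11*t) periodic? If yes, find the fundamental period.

f1 = 11 Hz, f2 = 11*sqrt(5) Hz
Ratio f2/f1 = sqrt(5), which is irrational.
Since the frequency ratio is irrational, no common period exists.
The signal is not periodic.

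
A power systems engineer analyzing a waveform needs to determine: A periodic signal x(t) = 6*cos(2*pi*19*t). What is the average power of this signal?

Average power of A*cos(wt) is A^2/2.
P = 6^2 / 2 = 36/2 = 18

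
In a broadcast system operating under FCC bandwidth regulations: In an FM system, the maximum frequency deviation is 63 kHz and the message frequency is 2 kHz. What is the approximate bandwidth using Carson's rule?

Carson's rule: BW = 2*(delta_f + f_m)
= 2*(63 + 2) kHz = 130 kHz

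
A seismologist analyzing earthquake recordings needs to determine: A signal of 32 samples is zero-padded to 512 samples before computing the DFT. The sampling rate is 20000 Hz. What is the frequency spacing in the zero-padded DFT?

Original DFT: N = 32, resolution = f_s/N = 20000/32 = 625 Hz
Zero-padded DFT: N = 512, resolution = f_s/N = 20000/512 = 625/16 Hz
Zero-padding interpolates the spectrum (finer frequency grid)
but does NOT improve the true spectral resolution (ability to resolve close frequencies).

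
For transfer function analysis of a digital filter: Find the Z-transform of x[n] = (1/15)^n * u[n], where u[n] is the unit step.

The Z-transform of a^n * u[n] is z/(z-a) for |z| > |a|.
Here a = 1/15, so X(z) = z/(z - (1/15)) = 15z/(15z - 1)
ROC: |z| > 1/15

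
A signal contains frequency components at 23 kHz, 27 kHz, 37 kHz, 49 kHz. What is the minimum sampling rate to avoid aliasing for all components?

The highest frequency component is f_max = 49 kHz.
Nyquist rate = 2 * f_max = 2 * 49 kHz = 98 kHz.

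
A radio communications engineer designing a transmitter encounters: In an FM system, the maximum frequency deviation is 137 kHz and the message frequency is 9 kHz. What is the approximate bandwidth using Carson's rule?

Carson's rule: BW = 2*(delta_f + f_m)
= 2*(137 + 9) kHz = 292 kHz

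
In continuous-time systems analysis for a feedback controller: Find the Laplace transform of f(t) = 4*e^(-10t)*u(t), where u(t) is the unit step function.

Standard Laplace transform pair:
e^(-at)*u(t) <-> 1/(s+a)
With a = 10: L{4*e^(-10t)*u(t)} = 4/(s+10), ROC: Re(s) > -10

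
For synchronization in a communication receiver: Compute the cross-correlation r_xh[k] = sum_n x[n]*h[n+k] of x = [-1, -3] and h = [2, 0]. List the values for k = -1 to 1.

Both sequences indexed from 0 and zero outside their support.
Lags with overlap: k = -1 to 1.
  r_xh[-1] = x[1]*h[0] = -6
  r_xh[0] = x[0]*h[0] + x[1]*h[1] = -2
  r_xh[1] = x[0]*h[1] = 0
r_xh = [-6, -2, 0] (for k = -1, ..., 1)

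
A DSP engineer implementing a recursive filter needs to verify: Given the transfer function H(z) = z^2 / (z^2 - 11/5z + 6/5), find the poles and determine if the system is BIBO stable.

Poles are roots of the denominator: z^2 - 11/5z + 6/5 = 0.
Quadratic formula: z = [-(-11/5) +/- sqrt((-11/5)^2 - 4*(6/5))] / 2
Discriminant = 121/25 - 24/5 = 1/25; sqrt = 1/5.
z = (11/5 +/- 1/5) / 2 => z = 6/5 or z = 1.
|p1| = 1, |p2| = 6/5.
For BIBO stability, all poles must lie inside the unit circle (|p| < 1).
System is UNSTABLE since at least one |p| >= 1.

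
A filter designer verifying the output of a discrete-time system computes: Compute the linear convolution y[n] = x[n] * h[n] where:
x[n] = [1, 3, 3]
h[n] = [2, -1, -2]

y[n] = sum_k x[k]*h[n-k]. Output length = len(x) + len(h) - 1 = 3 + 3 - 1 = 5.
y[0] = 1*2 = 2
y[1] = 3*2 + 1*-1 = 5
y[2] = 3*2 + 3*-1 + 1*-2 = 1
y[3] = 3*-1 + 3*-2 = -9
y[4] = 3*-2 = -6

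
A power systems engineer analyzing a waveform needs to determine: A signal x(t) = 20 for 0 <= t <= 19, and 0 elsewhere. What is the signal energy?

Energy = integral of |x(t)|^2 dt over the signal duration
= 20^2 * 19 = 400 * 19 = 7600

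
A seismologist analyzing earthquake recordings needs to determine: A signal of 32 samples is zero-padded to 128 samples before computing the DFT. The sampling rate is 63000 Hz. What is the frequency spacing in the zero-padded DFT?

Original DFT: N = 32, resolution = f_s/N = 63000/32 = 7875/4 Hz
Zero-padded DFT: N = 128, resolution = f_s/N = 63000/128 = 7875/16 Hz
Zero-padding interpolates the spectrum (finer frequency grid)
but does NOT improve the true spectral resolution (ability to resolve close frequencies).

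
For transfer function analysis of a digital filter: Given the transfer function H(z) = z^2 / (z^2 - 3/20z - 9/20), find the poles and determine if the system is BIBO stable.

Poles are roots of the denominator: z^2 - 3/20z - 9/20 = 0.
Quadratic formula: z = [-(-3/20) +/- sqrt((-3/20)^2 - 4*(-9/20))] / 2
Discriminant = 9/400 + 9/5 = 729/400; sqrt = 27/20.
z = (3/20 +/- 27/20) / 2 => z = 3/4 or z = -3/5.
|p1| = 3/5, |p2| = 3/4.
For BIBO stability, all poles must lie inside the unit circle (|p| < 1).
System is STABLE since both |p| < 1.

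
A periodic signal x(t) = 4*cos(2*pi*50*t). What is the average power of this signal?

Average power of A*cos(wt) is A^2/2.
P = 4^2 / 2 = 16/2 = 8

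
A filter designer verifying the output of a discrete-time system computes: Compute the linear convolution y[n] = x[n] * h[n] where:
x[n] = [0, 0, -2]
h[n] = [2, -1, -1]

y[n] = sum_k x[k]*h[n-k]. Output length = len(x) + len(h) - 1 = 3 + 3 - 1 = 5.
y[0] = 0*2 = 0
y[1] = 0*2 + 0*-1 = 0
y[2] = -2*2 + 0*-1 + 0*-1 = -4
y[3] = -2*-1 + 0*-1 = 2
y[4] = -2*-1 = 2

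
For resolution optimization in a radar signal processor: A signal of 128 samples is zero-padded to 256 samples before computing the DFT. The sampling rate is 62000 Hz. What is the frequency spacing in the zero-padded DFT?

Original DFT: N = 128, resolution = f_s/N = 62000/128 = 3875/8 Hz
Zero-padded DFT: N = 256, resolution = f_s/N = 62000/256 = 3875/16 Hz
Zero-padding interpolates the spectrum (finer frequency grid)
but does NOT improve the true spectral resolution (ability to resolve close frequencies).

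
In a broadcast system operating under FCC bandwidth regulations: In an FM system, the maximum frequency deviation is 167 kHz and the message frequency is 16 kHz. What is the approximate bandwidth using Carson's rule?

Carson's rule: BW = 2*(delta_f + f_m)
= 2*(167 + 16) kHz = 366 kHz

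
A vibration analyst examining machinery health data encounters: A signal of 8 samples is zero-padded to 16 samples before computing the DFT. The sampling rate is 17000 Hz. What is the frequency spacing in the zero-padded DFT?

Original DFT: N = 8, resolution = f_s/N = 17000/8 = 2125 Hz
Zero-padded DFT: N = 16, resolution = f_s/N = 17000/16 = 2125/2 Hz
Zero-padding interpolates the spectrum (finer frequency grid)
but does NOT improve the true spectral resolution (ability to resolve close frequencies).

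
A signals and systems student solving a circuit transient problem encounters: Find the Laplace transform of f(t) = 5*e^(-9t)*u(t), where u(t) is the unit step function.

Standard Laplace transform pair:
e^(-at)*u(t) <-> 1/(s+a)
With a = 9: L{5*e^(-9t)*u(t)} = 5/(s+9), ROC: Re(s) > -9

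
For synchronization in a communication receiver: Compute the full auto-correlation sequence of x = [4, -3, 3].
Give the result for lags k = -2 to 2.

r_xx[k] = sum_m x[m]*x[m+k], indexed from 0, for k = -2 to 2:
  r_xx[-2] = x[2]*x[0] = 12
  r_xx[-1] = x[1]*x[0] + x[2]*x[1] = -21
  r_xx[0] = x[0]*x[0] + x[1]*x[1] + x[2]*x[2] = 34
  r_xx[1] = x[0]*x[1] + x[1]*x[2] = -21
  r_xx[2] = x[0]*x[2] = 12
r_xx = [12, -21, 34, -21, 12]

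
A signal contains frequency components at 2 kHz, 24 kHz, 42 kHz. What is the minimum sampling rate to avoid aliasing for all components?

The highest frequency component is f_max = 42 kHz.
Nyquist rate = 2 * f_max = 2 * 42 kHz = 84 kHz.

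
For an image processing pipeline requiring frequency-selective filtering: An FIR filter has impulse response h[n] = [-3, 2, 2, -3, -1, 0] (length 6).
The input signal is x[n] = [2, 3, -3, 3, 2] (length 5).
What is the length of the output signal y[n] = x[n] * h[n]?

For linear convolution, the output length is:
len(y) = len(x) + len(h) - 1 = 5 + 6 - 1 = 10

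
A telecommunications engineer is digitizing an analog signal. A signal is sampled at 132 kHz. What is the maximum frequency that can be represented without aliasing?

The maximum frequency that can be represented without aliasing
is the Nyquist frequency: f_max = f_s / 2 = 132 kHz / 2 = 66 kHz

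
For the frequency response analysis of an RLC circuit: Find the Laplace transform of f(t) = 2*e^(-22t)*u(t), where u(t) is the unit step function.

Standard Laplace transform pair:
e^(-at)*u(t) <-> 1/(s+a)
With a = 22: L{2*e^(-22t)*u(t)} = 2/(s+22), ROC: Re(s) > -22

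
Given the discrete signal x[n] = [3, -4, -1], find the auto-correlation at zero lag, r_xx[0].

The auto-correlation at zero lag r_xx[0] equals the signal energy.
r_xx[0] = sum of x[n]^2 = 3^2 + (-4)^2 + (-1)^2
= 9 + 16 + 1 = 26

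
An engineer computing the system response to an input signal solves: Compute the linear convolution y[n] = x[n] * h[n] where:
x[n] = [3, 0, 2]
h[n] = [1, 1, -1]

y[n] = sum_k x[k]*h[n-k]. Output length = len(x) + len(h) - 1 = 3 + 3 - 1 = 5.
y[0] = 3*1 = 3
y[1] = 0*1 + 3*1 = 3
y[2] = 2*1 + 0*1 + 3*-1 = -1
y[3] = 2*1 + 0*-1 = 2
y[4] = 2*-1 = -2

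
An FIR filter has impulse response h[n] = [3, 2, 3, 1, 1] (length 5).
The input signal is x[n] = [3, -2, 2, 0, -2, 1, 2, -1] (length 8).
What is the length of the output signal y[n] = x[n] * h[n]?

For linear convolution, the output length is:
len(y) = len(x) + len(h) - 1 = 8 + 5 - 1 = 12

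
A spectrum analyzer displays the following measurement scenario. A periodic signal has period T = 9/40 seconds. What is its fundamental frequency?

The fundamental frequency is the reciprocal of the period.
f = 1/T = 1/(9/40) = 40/9 Hz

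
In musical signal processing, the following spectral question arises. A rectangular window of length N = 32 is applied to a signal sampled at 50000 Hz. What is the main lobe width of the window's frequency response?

For a rectangular window of length N,
the main lobe width in frequency is 2*f_s/N.
= 2*50000/32 = 3125 Hz
This determines the minimum frequency separation for resolving two sinusoids.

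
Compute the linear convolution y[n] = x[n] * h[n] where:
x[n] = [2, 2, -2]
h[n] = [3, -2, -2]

y[n] = sum_k x[k]*h[n-k]. Output length = len(x) + len(h) - 1 = 3 + 3 - 1 = 5.
y[0] = 2*3 = 6
y[1] = 2*3 + 2*-2 = 2
y[2] = -2*3 + 2*-2 + 2*-2 = -14
y[3] = -2*-2 + 2*-2 = 0
y[4] = -2*-2 = 4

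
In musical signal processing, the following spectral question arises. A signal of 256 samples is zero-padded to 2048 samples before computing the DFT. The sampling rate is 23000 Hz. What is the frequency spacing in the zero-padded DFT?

Original DFT: N = 256, resolution = f_s/N = 23000/256 = 2875/32 Hz
Zero-padded DFT: N = 2048, resolution = f_s/N = 23000/2048 = 2875/256 Hz
Zero-padding interpolates the spectrum (finer frequency grid)
but does NOT improve the true spectral resolution (ability to resolve close frequencies).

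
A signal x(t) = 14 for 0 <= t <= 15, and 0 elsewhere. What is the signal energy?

Energy = integral of |x(t)|^2 dt over the signal duration
= 14^2 * 15 = 196 * 15 = 2940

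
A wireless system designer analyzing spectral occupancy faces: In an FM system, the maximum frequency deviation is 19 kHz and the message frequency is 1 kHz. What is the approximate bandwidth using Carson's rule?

Carson's rule: BW = 2*(delta_f + f_m)
= 2*(19 + 1) kHz = 40 kHz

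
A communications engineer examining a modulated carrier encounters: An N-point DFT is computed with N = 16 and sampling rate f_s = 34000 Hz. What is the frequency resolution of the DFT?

DFT frequency resolution = f_s / N
= 34000 / 16 = 2125 Hz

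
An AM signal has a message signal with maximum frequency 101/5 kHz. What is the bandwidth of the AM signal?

In AM (double-sideband), the bandwidth is twice the message frequency.
BW = 2 * f_m = 2 * 101/5 kHz = 202/5 kHz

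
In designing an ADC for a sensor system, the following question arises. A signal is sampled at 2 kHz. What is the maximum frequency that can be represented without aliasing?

The maximum frequency that can be represented without aliasing
is the Nyquist frequency: f_max = f_s / 2 = 2 kHz / 2 = 1 kHz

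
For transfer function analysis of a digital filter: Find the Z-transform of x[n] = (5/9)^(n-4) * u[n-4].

Time-shifting property: if X(z) = Z{x[n]}, then Z{x[n-d]} = z^(-d) * X(z)
X(z) = z/(z - 5/9) for x[n] = (5/9)^n * u[n]
Z{x[n-4]} = z^(-4) * z/(z - 5/9) = z^(-3)/(z - 5/9)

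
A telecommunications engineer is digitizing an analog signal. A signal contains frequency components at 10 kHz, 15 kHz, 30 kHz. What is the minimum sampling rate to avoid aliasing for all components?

The highest frequency component is f_max = 30 kHz.
Nyquist rate = 2 * f_max = 2 * 30 kHz = 60 kHz.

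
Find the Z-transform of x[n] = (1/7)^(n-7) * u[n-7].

Time-shifting property: if X(z) = Z{x[n]}, then Z{x[n-d]} = z^(-d) * X(z)
X(z) = z/(z - 1/7) for x[n] = (1/7)^n * u[n]
Z{x[n-7]} = z^(-7) * z/(z - 1/7) = z^(-6)/(z - 1/7)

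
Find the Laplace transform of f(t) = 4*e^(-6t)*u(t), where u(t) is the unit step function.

Standard Laplace transform pair:
e^(-at)*u(t) <-> 1/(s+a)
With a = 6: L{4*e^(-6t)*u(t)} = 4/(s+6), ROC: Re(s) > -6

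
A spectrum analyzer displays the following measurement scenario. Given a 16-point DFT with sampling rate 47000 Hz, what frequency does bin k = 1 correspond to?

The frequency of DFT bin k is: f_k = k * f_s / N
f_1 = 1 * 47000 / 16 = 5875/2 Hz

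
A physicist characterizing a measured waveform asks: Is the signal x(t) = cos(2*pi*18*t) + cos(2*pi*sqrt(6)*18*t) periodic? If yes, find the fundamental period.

f1 = 18 Hz, f2 = 18*sqrt(6) Hz
Ratio f2/f1 = sqrt(6), which is irrational.
Since the frequency ratio is irrational, no common period exists.
The signal is not periodic.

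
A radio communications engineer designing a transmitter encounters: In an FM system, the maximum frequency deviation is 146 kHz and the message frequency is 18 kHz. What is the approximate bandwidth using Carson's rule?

Carson's rule: BW = 2*(delta_f + f_m)
= 2*(146 + 18) kHz = 328 kHz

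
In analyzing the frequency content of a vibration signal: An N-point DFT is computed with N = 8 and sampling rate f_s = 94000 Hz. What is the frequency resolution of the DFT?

DFT frequency resolution = f_s / N
= 94000 / 8 = 11750 Hz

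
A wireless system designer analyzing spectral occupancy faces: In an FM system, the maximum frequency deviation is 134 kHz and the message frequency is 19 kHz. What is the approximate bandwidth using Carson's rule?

Carson's rule: BW = 2*(delta_f + f_m)
= 2*(134 + 19) kHz = 306 kHz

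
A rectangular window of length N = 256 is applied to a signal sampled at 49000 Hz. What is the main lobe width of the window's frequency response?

For a rectangular window of length N,
the main lobe width in frequency is 2*f_s/N.
= 2*49000/256 = 6125/16 Hz
This determines the minimum frequency separation for resolving two sinusoids.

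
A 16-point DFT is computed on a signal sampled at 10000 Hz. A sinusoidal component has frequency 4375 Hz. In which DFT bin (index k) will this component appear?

DFT frequency resolution = f_s/N = 10000/16 = 625 Hz
Bin index k = f_signal / resolution = 4375 / 625 = 7
The signal frequency 4375 Hz falls in DFT bin k = 7.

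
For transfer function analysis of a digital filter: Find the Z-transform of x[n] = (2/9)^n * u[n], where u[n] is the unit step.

The Z-transform of a^n * u[n] is z/(z-a) for |z| > |a|.
Here a = 2/9, so X(z) = z/(z - (2/9)) = 9z/(9z - 2)
ROC: |z| > 2/9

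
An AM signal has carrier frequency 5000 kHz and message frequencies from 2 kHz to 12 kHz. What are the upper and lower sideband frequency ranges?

Upper sideband (USB) = fc + [fm_low, fm_high] = 5000 + [2, 12] = [5002, 5012] kHz
Lower sideband (LSB) = fc - [fm_high, fm_low] = 5000 - [12, 2] = [4988, 4998] kHz
Total occupied spectrum: 4988 kHz to 5012 kHz (plus carrier at 5000 kHz)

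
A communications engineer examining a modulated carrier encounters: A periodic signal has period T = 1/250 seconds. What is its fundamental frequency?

The fundamental frequency is the reciprocal of the period.
f = 1/T = 1/(1/250) = 250 Hz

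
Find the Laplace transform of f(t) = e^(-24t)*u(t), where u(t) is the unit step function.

Standard Laplace transform pair:
e^(-at)*u(t) <-> 1/(s+a)
With a = 24: L{e^(-24t)*u(t)} = 1/(s+24), ROC: Re(s) > -24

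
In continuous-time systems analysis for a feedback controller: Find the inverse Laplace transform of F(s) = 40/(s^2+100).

Standard pair: w/(s^2+w^2) <-> sin(wt)*u(t)
Recognize w^2 = 100, so w = 10; numerator 40 = 4*10.
f(t) = 4*sin(10t)*u(t)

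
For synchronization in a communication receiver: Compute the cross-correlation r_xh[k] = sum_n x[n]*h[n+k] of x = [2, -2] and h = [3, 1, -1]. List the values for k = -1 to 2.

Both sequences indexed from 0 and zero outside their support.
Lags with overlap: k = -1 to 2.
  r_xh[-1] = x[1]*h[0] = -6
  r_xh[0] = x[0]*h[0] + x[1]*h[1] = 4
  r_xh[1] = x[0]*h[1] + x[1]*h[2] = 4
  r_xh[2] = x[0]*h[2] = -2
r_xh = [-6, 4, 4, -2] (for k = -1, ..., 2)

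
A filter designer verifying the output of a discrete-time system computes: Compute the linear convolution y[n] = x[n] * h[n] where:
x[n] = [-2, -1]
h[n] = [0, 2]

y[n] = sum_k x[k]*h[n-k]. Output length = len(x) + len(h) - 1 = 2 + 2 - 1 = 3.
y[0] = -2*0 = 0
y[1] = -1*0 + -2*2 = -4
y[2] = -1*2 = -2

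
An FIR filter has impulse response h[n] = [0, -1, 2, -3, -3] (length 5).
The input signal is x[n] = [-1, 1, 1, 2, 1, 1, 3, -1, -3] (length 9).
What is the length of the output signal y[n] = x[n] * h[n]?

For linear convolution, the output length is:
len(y) = len(x) + len(h) - 1 = 9 + 5 - 1 = 13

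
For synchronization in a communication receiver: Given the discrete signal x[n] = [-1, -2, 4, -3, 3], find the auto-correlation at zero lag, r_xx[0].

The auto-correlation at zero lag r_xx[0] equals the signal energy.
r_xx[0] = sum of x[n]^2 = (-1)^2 + (-2)^2 + 4^2 + (-3)^2 + 3^2
= 1 + 4 + 16 + 9 + 9 = 39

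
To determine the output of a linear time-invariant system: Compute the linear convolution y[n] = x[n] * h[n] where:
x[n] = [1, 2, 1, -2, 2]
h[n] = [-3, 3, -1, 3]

y[n] = sum_k x[k]*h[n-k]. Output length = len(x) + len(h) - 1 = 5 + 4 - 1 = 8.
y[0] = 1*-3 = -3
y[1] = 2*-3 + 1*3 = -3
y[2] = 1*-3 + 2*3 + 1*-1 = 2
y[3] = -2*-3 + 1*3 + 2*-1 + 1*3 = 10
y[4] = 2*-3 + -2*3 + 1*-1 + 2*3 = -7
y[5] = 2*3 + -2*-1 + 1*3 = 11
y[6] = 2*-1 + -2*3 = -8
y[7] = 2*3 = 6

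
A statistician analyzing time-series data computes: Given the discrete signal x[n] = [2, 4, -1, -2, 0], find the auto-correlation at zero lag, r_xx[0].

The auto-correlation at zero lag r_xx[0] equals the signal energy.
r_xx[0] = sum of x[n]^2 = 2^2 + 4^2 + (-1)^2 + (-2)^2 + 0^2
= 4 + 16 + 1 + 4 + 0 = 25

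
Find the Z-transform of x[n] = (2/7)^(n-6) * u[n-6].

Time-shifting property: if X(z) = Z{x[n]}, then Z{x[n-d]} = z^(-d) * X(z)
X(z) = z/(z - 2/7) for x[n] = (2/7)^n * u[n]
Z{x[n-6]} = z^(-6) * z/(z - 2/7) = z^(-5)/(z - 2/7)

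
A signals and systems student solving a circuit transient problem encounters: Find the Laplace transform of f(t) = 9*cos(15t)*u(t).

Standard pair: cos(wt)*u(t) <-> s/(s^2+w^2)
With w = 15: L{9*cos(15t)*u(t)} = 9s/(s^2+225)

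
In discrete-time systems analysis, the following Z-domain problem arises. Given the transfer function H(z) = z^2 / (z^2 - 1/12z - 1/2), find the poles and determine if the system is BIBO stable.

Poles are roots of the denominator: z^2 - 1/12z - 1/2 = 0.
Quadratic formula: z = [-(-1/12) +/- sqrt((-1/12)^2 - 4*(-1/2))] / 2
Discriminant = 1/144 + 2 = 289/144; sqrt = 17/12.
z = (1/12 +/- 17/12) / 2 => z = 3/4 or z = -2/3.
|p1| = 3/4, |p2| = 2/3.
For BIBO stability, all poles must lie inside the unit circle (|p| < 1).
System is STABLE since both |p| < 1.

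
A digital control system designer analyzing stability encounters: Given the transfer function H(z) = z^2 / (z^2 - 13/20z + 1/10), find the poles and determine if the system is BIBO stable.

Poles are roots of the denominator: z^2 - 13/20z + 1/10 = 0.
Quadratic formula: z = [-(-13/20) +/- sqrt((-13/20)^2 - 4*(1/10))] / 2
Discriminant = 169/400 - 2/5 = 9/400; sqrt = 3/20.
z = (13/20 +/- 3/20) / 2 => z = 2/5 or z = 1/4.
|p1| = 2/5, |p2| = 1/4.
For BIBO stability, all poles must lie inside the unit circle (|p| < 1).
System is STABLE since both |p| < 1.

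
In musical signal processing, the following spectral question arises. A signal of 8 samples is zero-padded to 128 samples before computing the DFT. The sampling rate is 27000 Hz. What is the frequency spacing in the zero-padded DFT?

Original DFT: N = 8, resolution = f_s/N = 27000/8 = 3375 Hz
Zero-padded DFT: N = 128, resolution = f_s/N = 27000/128 = 3375/16 Hz
Zero-padding interpolates the spectrum (finer frequency grid)
but does NOT improve the true spectral resolution (ability to resolve close frequencies).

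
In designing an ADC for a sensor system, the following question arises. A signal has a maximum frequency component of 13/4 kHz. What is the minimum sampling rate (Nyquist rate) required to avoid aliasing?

By the Nyquist-Shannon sampling theorem,
the minimum sampling rate (Nyquist rate) must be at least 2 * f_max.
Nyquist rate = 2 * 13/4 kHz = 13/2 kHz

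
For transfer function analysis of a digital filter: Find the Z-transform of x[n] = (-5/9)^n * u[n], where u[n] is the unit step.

The Z-transform of a^n * u[n] is z/(z-a) for |z| > |a|.
Here a = -5/9, so X(z) = z/(z - (-5/9)) = 9z/(9z + 5)
ROC: |z| > 5/9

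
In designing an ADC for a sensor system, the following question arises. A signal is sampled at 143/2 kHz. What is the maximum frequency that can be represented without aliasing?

The maximum frequency that can be represented without aliasing
is the Nyquist frequency: f_max = f_s / 2 = 143/2 kHz / 2 = 143/4 kHz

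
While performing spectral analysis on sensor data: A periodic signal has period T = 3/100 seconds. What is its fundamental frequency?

The fundamental frequency is the reciprocal of the period.
f = 1/T = 1/(3/100) = 100/3 Hz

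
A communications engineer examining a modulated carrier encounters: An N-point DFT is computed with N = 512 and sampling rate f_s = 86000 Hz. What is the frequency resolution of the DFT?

DFT frequency resolution = f_s / N
= 86000 / 512 = 5375/32 Hz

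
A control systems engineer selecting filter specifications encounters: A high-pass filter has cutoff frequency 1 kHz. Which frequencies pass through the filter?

A high-pass filter passes all frequencies above the cutoff frequency 1 kHz and attenuates lower frequencies.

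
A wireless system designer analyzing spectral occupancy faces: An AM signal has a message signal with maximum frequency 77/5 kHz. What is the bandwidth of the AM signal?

In AM (double-sideband), the bandwidth is twice the message frequency.
BW = 2 * f_m = 2 * 77/5 kHz = 154/5 kHz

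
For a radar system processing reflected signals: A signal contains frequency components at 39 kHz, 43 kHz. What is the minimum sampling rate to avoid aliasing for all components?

The highest frequency component is f_max = 43 kHz.
Nyquist rate = 2 * f_max = 2 * 43 kHz = 86 kHz.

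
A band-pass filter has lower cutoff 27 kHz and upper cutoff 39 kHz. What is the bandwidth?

Bandwidth = f_high - f_low
= 39 kHz - 27 kHz = 12 kHz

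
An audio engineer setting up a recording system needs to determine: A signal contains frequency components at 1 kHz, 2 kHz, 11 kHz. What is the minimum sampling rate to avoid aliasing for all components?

The highest frequency component is f_max = 11 kHz.
Nyquist rate = 2 * f_max = 2 * 11 kHz = 22 kHz.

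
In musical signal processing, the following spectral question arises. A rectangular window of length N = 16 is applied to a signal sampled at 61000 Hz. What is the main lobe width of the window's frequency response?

For a rectangular window of length N,
the main lobe width in frequency is 2*f_s/N.
= 2*61000/16 = 7625 Hz
This determines the minimum frequency separation for resolving two sinusoids.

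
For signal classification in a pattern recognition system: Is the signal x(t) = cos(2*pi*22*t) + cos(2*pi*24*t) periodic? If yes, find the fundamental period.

f1 = 22 Hz, f2 = 24 Hz
Period T1 = 1/22, T2 = 1/24
Ratio T1/T2 = 24/22, which is rational.
The signal is periodic with fundamental period T = 1/GCD(22,24) = 1/2 s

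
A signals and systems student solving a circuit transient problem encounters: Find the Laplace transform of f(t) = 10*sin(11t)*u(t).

Standard pair: sin(wt)*u(t) <-> w/(s^2+w^2)
With w = 11: L{10*sin(11t)*u(t)} = 110/(s^2+121)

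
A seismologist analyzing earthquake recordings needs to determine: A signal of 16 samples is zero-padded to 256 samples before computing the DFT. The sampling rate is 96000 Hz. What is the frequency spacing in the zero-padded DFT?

Original DFT: N = 16, resolution = f_s/N = 96000/16 = 6000 Hz
Zero-padded DFT: N = 256, resolution = f_s/N = 96000/256 = 375 Hz
Zero-padding interpolates the spectrum (finer frequency grid)
but does NOT improve the true spectral resolution (ability to resolve close frequencies).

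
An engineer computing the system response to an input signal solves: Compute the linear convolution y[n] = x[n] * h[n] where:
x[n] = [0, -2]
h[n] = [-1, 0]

y[n] = sum_k x[k]*h[n-k]. Output length = len(x) + len(h) - 1 = 2 + 2 - 1 = 3.
y[0] = 0*-1 = 0
y[1] = -2*-1 + 0*0 = 2
y[2] = -2*0 = 0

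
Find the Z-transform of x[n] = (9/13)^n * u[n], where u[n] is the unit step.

The Z-transform of a^n * u[n] is z/(z-a) for |z| > |a|.
Here a = 9/13, so X(z) = z/(z - (9/13)) = 13z/(13z - 9)
ROC: |z| > 9/13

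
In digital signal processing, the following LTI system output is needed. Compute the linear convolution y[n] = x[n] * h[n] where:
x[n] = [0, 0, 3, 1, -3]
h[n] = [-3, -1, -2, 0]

y[n] = sum_k x[k]*h[n-k]. Output length = len(x) + len(h) - 1 = 5 + 4 - 1 = 8.
y[0] = 0*-3 = 0
y[1] = 0*-3 + 0*-1 = 0
y[2] = 3*-3 + 0*-1 + 0*-2 = -9
y[3] = 1*-3 + 3*-1 + 0*-2 + 0*0 = -6
y[4] = -3*-3 + 1*-1 + 3*-2 + 0*0 = 2
y[5] = -3*-1 + 1*-2 + 3*0 = 1
y[6] = -3*-2 + 1*0 = 6
y[7] = -3*0 = 0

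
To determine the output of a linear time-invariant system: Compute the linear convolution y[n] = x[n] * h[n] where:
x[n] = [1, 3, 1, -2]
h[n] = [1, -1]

y[n] = sum_k x[k]*h[n-k]. Output length = len(x) + len(h) - 1 = 4 + 2 - 1 = 5.
y[0] = 1*1 = 1
y[1] = 3*1 + 1*-1 = 2
y[2] = 1*1 + 3*-1 = -2
y[3] = -2*1 + 1*-1 = -3
y[4] = -2*-1 = 2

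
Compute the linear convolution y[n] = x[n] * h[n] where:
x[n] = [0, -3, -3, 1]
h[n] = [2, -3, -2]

y[n] = sum_k x[k]*h[n-k]. Output length = len(x) + len(h) - 1 = 4 + 3 - 1 = 6.
y[0] = 0*2 = 0
y[1] = -3*2 + 0*-3 = -6
y[2] = -3*2 + -3*-3 + 0*-2 = 3
y[3] = 1*2 + -3*-3 + -3*-2 = 17
y[4] = 1*-3 + -3*-2 = 3
y[5] = 1*-2 = -2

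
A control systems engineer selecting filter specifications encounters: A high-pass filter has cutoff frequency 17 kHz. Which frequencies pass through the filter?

A high-pass filter passes all frequencies above the cutoff frequency 17 kHz and attenuates lower frequencies.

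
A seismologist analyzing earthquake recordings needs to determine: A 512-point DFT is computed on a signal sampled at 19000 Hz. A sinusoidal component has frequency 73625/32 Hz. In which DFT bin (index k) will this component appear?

DFT frequency resolution = f_s/N = 19000/512 = 2375/64 Hz
Bin index k = f_signal / resolution = 73625/32 / 2375/64 = 62
The signal frequency 73625/32 Hz falls in DFT bin k = 62.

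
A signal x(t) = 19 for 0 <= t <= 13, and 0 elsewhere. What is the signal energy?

Energy = integral of |x(t)|^2 dt over the signal duration
= 19^2 * 13 = 361 * 13 = 4693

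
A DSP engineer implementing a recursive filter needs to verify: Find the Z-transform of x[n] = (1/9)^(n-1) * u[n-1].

Time-shifting property: if X(z) = Z{x[n]}, then Z{x[n-d]} = z^(-d) * X(z)
X(z) = z/(z - 1/9) for x[n] = (1/9)^n * u[n]
Z{x[n-1]} = z^(-1) * z/(z - 1/9) = 1/(z - 1/9)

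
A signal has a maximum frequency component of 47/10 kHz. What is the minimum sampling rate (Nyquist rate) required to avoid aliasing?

By the Nyquist-Shannon sampling theorem,
the minimum sampling rate (Nyquist rate) must be at least 2 * f_max.
Nyquist rate = 2 * 47/10 kHz = 47/5 kHz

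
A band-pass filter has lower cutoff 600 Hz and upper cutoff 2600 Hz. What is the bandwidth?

Bandwidth = f_high - f_low
= 2600 Hz - 600 Hz = 2000 Hz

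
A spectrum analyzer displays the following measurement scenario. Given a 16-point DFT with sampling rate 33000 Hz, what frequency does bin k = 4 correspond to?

The frequency of DFT bin k is: f_k = k * f_s / N
f_4 = 4 * 33000 / 16 = 8250 Hz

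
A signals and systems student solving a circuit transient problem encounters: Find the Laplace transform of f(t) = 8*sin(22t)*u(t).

Standard pair: sin(wt)*u(t) <-> w/(s^2+w^2)
With w = 22: L{8*sin(22t)*u(t)} = 176/(s^2+484)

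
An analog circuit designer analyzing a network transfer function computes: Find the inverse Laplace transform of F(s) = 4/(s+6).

Standard pair: k/(s+a) <-> k*e^(-at)*u(t)
With k=4, a=6: f(t) = 4*e^(-6t)*u(t)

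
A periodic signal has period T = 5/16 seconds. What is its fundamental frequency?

The fundamental frequency is the reciprocal of the period.
f = 1/T = 1/(5/16) = 16/5 Hz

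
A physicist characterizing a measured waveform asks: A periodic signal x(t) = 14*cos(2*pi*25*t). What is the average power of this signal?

Average power of A*cos(wt) is A^2/2.
P = 14^2 / 2 = 196/2 = 98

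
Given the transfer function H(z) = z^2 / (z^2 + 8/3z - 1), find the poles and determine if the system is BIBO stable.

Poles are roots of the denominator: z^2 + 8/3z - 1 = 0.
Quadratic formula: z = [-(8/3) +/- sqrt((8/3)^2 - 4*(-1))] / 2
Discriminant = 64/9 + 4 = 100/9; sqrt = 10/3.
z = (-8/3 +/- 10/3) / 2 => z = 1/3 or z = -3.
|p1| = 3, |p2| = 1/3.
For BIBO stability, all poles must lie inside the unit circle (|p| < 1).
System is UNSTABLE since at least one |p| >= 1.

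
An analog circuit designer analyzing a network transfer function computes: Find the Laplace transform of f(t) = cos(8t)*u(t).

Standard pair: cos(wt)*u(t) <-> s/(s^2+w^2)
With w = 8: L{cos(8t)*u(t)} = s/(s^2+64)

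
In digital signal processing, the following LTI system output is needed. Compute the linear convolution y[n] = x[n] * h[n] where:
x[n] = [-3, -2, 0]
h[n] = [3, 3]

y[n] = sum_k x[k]*h[n-k]. Output length = len(x) + len(h) - 1 = 3 + 2 - 1 = 4.
y[0] = -3*3 = -9
y[1] = -2*3 + -3*3 = -15
y[2] = 0*3 + -2*3 = -6
y[3] = 0*3 = 0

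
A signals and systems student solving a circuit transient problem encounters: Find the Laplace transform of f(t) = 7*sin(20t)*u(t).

Standard pair: sin(wt)*u(t) <-> w/(s^2+w^2)
With w = 20: L{7*sin(20t)*u(t)} = 140/(s^2+400)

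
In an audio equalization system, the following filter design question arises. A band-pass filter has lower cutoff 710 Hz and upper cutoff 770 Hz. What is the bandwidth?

Bandwidth = f_high - f_low
= 770 Hz - 710 Hz = 60 Hz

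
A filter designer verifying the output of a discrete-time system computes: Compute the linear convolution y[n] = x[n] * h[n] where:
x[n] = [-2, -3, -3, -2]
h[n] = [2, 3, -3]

y[n] = sum_k x[k]*h[n-k]. Output length = len(x) + len(h) - 1 = 4 + 3 - 1 = 6.
y[0] = -2*2 = -4
y[1] = -3*2 + -2*3 = -12
y[2] = -3*2 + -3*3 + -2*-3 = -9
y[3] = -2*2 + -3*3 + -3*-3 = -4
y[4] = -2*3 + -3*-3 = 3
y[5] = -2*-3 = 6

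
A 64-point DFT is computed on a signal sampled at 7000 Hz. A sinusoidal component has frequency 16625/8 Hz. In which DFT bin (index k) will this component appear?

DFT frequency resolution = f_s/N = 7000/64 = 875/8 Hz
Bin index k = f_signal / resolution = 16625/8 / 875/8 = 19
The signal frequency 16625/8 Hz falls in DFT bin k = 19.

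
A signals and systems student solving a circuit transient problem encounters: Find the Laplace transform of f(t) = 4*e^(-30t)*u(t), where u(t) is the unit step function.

Standard Laplace transform pair:
e^(-at)*u(t) <-> 1/(s+a)
With a = 30: L{4*e^(-30t)*u(t)} = 4/(s+30), ROC: Re(s) > -30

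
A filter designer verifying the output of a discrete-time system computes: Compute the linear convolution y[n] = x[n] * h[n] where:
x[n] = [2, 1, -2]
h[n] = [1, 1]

y[n] = sum_k x[k]*h[n-k]. Output length = len(x) + len(h) - 1 = 3 + 2 - 1 = 4.
y[0] = 2*1 = 2
y[1] = 1*1 + 2*1 = 3
y[2] = -2*1 + 1*1 = -1
y[3] = -2*1 = -2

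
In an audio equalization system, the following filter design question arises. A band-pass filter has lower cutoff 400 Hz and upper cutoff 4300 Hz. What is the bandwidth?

Bandwidth = f_high - f_low
= 4300 Hz - 400 Hz = 3900 Hz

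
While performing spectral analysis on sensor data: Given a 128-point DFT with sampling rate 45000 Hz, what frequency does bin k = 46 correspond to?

The frequency of DFT bin k is: f_k = k * f_s / N
f_46 = 46 * 45000 / 128 = 129375/8 Hz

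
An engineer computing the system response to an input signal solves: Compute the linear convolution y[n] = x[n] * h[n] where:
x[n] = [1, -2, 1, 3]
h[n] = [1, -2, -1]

y[n] = sum_k x[k]*h[n-k]. Output length = len(x) + len(h) - 1 = 4 + 3 - 1 = 6.
y[0] = 1*1 = 1
y[1] = -2*1 + 1*-2 = -4
y[2] = 1*1 + -2*-2 + 1*-1 = 4
y[3] = 3*1 + 1*-2 + -2*-1 = 3
y[4] = 3*-2 + 1*-1 = -7
y[5] = 3*-1 = -3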